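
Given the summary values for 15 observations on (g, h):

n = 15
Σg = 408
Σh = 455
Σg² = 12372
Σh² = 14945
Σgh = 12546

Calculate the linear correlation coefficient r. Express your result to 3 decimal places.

r = (nΣgh − ΣgΣh) / √[(nΣg² − (Σg)²)(nΣh² − (Σh)²)]
Numerator: 15×12546 − 408×455 = 2550
Denominator: √[(185580 − 166464)(224175 − 207025)] = √[19116 × 17150] = 18106.3359
r = 2550 / 18106.3359 ≈ 0.141

0.141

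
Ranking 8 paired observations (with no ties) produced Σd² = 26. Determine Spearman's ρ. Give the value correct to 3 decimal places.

0.690

ρ = 1 − 6Σd² / [n(n²−1)] = 1 − 6×26 / (8×63)
  = 1 − 156/504 = 1 − 0.3095 ≈ 0.690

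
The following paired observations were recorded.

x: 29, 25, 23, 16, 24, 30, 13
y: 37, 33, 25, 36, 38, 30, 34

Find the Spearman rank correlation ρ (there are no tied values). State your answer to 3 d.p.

-0.071

Rank x: 6, 5, 3, 2, 4, 7, 1
Rank y: 6, 3, 1, 5, 7, 2, 4
d = rank(x) − rank(y): 0, 2, 2, -3, -3, 5, -3; Σd² = 60
ρ = 1 − 6Σd² / [n(n²−1)] = 1 − 6×60 / (7×48) = 1 − 360/336 ≈ -0.071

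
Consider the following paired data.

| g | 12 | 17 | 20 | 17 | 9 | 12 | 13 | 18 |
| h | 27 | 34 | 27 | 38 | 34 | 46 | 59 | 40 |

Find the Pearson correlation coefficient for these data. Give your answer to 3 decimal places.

-0.236

n = 8, Σg = 118, Σh = 305, Σg² = 1840, Σh² = 12411, Σgh = 4433
nΣgh − ΣgΣh = 35464 − 35990 = -526
nΣg² − (Σg)² = 14720 − 13924 = 796; nΣh² − (Σh)² = 99288 − 93025 = 6263
r = -526 / √(796 × 6263) = -526 / 2232.7893 ≈ -0.236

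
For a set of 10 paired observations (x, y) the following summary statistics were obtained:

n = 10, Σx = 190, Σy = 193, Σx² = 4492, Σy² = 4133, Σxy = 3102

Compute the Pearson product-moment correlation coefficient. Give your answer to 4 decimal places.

-0.9417

r = (nΣxy − ΣxΣy) / √[(nΣx² − (Σx)²)(nΣy² − (Σy)²)]
Numerator: 10×3102 − 190×193 = -5650
Denominator: √[(44920 − 36100)(41330 − 37249)] = √[8820 × 4081] = 5999.5350
r = -5650 / 5999.5350 ≈ -0.9417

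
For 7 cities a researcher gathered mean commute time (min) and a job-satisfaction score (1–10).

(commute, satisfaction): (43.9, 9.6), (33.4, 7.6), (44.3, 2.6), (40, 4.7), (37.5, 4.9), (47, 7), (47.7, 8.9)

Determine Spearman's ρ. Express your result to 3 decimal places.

0.143

Rank commute: 4, 1, 5, 3, 2, 6, 7
Rank satisfaction: 7, 5, 1, 2, 3, 4, 6
d = rank(commute) − rank(satisfaction): -3, -4, 4, 1, -1, 2, 1; Σd² = 48
ρ = 1 − 6Σd² / [n(n²−1)] = 1 − 6×48 / (7×48) = 1 − 288/336 ≈ 0.143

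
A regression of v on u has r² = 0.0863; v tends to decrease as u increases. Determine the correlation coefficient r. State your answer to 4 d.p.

|r| = √0.0863 = 0.2938
The association is negative, so r = −0.2938.

-0.2938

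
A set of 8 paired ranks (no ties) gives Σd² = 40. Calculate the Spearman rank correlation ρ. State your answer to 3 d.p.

ρ = 1 − 6Σd² / [n(n²−1)] = 1 − 6×40 / (8×63)
  = 1 − 240/504 = 1 − 0.4762 ≈ 0.524

0.524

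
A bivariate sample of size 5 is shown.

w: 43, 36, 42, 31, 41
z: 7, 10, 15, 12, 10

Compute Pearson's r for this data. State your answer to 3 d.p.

-0.192

n = 5, Σw = 193, Σz = 54, Σw² = 7551, Σz² = 618, Σwz = 2073
nΣwz − ΣwΣz = 10365 − 10422 = -57
nΣw² − (Σw)² = 37755 − 37249 = 506; nΣz² − (Σz)² = 3090 − 2916 = 174
r = -57 / √(506 × 174) = -57 / 296.7221 ≈ -0.192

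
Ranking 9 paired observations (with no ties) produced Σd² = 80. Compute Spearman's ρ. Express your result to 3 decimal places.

ρ = 1 − 6Σd² / [n(n²−1)] = 1 − 6×80 / (9×80)
  = 1 − 480/720 = 1 − 0.6667 ≈ 0.333

0.333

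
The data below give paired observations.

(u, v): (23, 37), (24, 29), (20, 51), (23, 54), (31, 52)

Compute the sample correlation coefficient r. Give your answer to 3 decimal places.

0.136

n = 5, Σu = 121, Σv = 223, Σu² = 2995, Σv² = 10431, Σuv = 5421
nΣuv − ΣuΣv = 27105 − 26983 = 122
nΣu² − (Σu)² = 14975 − 14641 = 334; nΣv² − (Σv)² = 52155 − 49729 = 2426
r = 122 / √(334 × 2426) = 122 / 900.1578 ≈ 0.136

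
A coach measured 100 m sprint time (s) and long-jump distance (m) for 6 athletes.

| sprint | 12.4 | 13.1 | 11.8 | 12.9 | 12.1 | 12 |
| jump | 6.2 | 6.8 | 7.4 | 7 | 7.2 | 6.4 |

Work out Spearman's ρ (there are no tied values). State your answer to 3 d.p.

Rank sprint: 4, 6, 1, 5, 3, 2
Rank jump: 1, 3, 6, 4, 5, 2
d = rank(sprint) − rank(jump): 3, 3, -5, 1, -2, 0; Σd² = 48
ρ = 1 − 6Σd² / [n(n²−1)] = 1 − 6×48 / (6×35) = 1 − 288/210 ≈ -0.371

-0.371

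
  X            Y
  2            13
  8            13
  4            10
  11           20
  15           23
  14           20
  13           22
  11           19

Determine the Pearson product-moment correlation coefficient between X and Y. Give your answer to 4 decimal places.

n = 8, ΣX = 78, ΣY = 140, ΣX² = 916, ΣY² = 2612, ΣXY = 1510
nΣXY − ΣXΣY = 12080 − 10920 = 1160
nΣX² − (ΣX)² = 7328 − 6084 = 1244; nΣY² − (ΣY)² = 20896 − 19600 = 1296
r = 1160 / √(1244 × 1296) = 1160 / 1269.7338 ≈ 0.9136

0.9136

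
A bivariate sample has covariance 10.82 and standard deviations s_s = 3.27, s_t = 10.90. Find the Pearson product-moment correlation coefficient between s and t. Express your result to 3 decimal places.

r = Cov(s,t) / (s_s · s_t) = 10.82 / (3.27 × 10.90)
  = 10.82 / 35.6430 ≈ 0.304

0.304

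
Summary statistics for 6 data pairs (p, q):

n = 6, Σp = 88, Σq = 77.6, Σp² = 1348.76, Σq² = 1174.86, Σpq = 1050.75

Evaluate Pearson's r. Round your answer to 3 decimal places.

-0.876

r = (nΣpq − ΣpΣq) / √[(nΣp² − (Σp)²)(nΣq² − (Σq)²)]
Numerator: 6×1050.75 − 88×77.6 = -524.3
Denominator: √[(8092.56 − 7744)(7049.16 − 6021.76)] = √[348.56 × 1027.4] = 598.4234
r = -524.3 / 598.4234 ≈ -0.876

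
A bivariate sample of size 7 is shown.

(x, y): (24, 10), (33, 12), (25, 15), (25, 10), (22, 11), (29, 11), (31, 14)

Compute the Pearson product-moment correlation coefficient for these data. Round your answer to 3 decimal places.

n = 7, Σx = 189, Σy = 83, Σx² = 5201, Σy² = 1007, Σxy = 2256
nΣxy − ΣxΣy = 15792 − 15687 = 105
nΣx² − (Σx)² = 36407 − 35721 = 686; nΣy² − (Σy)² = 7049 − 6889 = 160
r = 105 / √(686 × 160) = 105 / 331.3005 ≈ 0.317

0.317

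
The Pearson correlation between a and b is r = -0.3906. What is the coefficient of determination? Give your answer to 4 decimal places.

0.1526

r² = (-0.3906)² = 0.1526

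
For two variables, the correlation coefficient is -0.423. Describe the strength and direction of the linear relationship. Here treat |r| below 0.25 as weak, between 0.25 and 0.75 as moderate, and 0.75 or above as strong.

moderate negative

r = -0.423 < 0 so the relationship is negative.
|r| = 0.423, which falls in the moderate range.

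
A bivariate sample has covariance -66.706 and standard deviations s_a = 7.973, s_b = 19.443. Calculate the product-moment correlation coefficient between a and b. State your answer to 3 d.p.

-0.430

r = Cov(a,b) / (s_a · s_b) = -66.706 / (7.973 × 19.443)
  = -66.706 / 155.0190 ≈ -0.430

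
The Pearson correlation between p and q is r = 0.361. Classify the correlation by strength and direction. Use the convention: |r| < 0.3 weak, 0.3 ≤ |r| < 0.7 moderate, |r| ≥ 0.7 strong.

r = 0.361 > 0 so the relationship is positive.
|r| = 0.361, which falls in the moderate range.

moderate positive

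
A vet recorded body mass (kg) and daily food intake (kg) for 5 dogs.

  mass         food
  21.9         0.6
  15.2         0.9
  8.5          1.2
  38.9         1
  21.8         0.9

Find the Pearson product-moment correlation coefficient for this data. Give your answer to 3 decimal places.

n = 5, Σx = 106.3, Σy = 4.6, Σx² = 2771.35, Σy² = 4.42, Σxy = 95.54
nΣxy − ΣxΣy = 477.7 − 488.98 = -11.28
nΣx² − (Σx)² = 13856.75 − 11299.69 = 2557.06; nΣy² − (Σy)² = 22.1 − 21.16 = 0.94
r = -11.28 / √(2557.06 × 0.94) = -11.28 / 49.0269 ≈ -0.230

-0.230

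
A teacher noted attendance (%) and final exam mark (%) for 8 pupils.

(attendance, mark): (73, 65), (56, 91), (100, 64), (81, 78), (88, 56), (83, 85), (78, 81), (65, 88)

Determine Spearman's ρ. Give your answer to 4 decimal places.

-0.7619

Rank attendance: 3, 1, 8, 5, 7, 6, 4, 2
Rank mark: 3, 8, 2, 4, 1, 6, 5, 7
d = rank(attendance) − rank(mark): 0, -7, 6, 1, 6, 0, -1, -5; Σd² = 148
ρ = 1 − 6Σd² / [n(n²−1)] = 1 − 6×148 / (8×63) = 1 − 888/504 ≈ -0.7619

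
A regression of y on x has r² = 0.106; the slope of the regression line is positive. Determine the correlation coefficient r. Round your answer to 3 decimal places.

0.326

|r| = √0.106 = 0.326
The association is positive, so r = 0.326.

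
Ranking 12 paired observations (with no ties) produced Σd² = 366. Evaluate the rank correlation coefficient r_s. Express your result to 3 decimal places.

-0.280

ρ = 1 − 6Σd² / [n(n²−1)] = 1 − 6×366 / (12×143)
  = 1 − 2196/1716 = 1 − 1.2797 ≈ -0.280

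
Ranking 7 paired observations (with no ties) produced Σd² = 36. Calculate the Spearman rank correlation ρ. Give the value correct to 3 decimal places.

ρ = 1 − 6Σd² / [n(n²−1)] = 1 − 6×36 / (7×48)
  = 1 − 216/336 = 1 − 0.6429 ≈ 0.357

0.357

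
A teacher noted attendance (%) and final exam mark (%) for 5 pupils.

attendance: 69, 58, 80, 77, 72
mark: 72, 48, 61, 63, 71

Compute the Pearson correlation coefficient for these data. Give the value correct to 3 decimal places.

n = 5, Σx = 356, Σy = 315, Σx² = 25638, Σy² = 20219, Σxy = 22595
nΣxy − ΣxΣy = 112975 − 112140 = 835
nΣx² − (Σx)² = 128190 − 126736 = 1454; nΣy² − (Σy)² = 101095 − 99225 = 1870
r = 835 / √(1454 × 1870) = 835 / 1648.9330 ≈ 0.506

0.506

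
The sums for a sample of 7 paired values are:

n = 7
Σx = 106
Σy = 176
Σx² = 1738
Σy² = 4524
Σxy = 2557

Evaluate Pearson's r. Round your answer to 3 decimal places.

-0.944

r = (nΣxy − ΣxΣy) / √[(nΣx² − (Σx)²)(nΣy² − (Σy)²)]
Numerator: 7×2557 − 106×176 = -757
Denominator: √[(12166 − 11236)(31668 − 30976)] = √[930 × 692] = 802.2219
r = -757 / 802.2219 ≈ -0.944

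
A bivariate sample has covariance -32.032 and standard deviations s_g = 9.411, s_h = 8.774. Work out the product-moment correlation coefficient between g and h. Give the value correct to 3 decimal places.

-0.388

r = Cov(g,h) / (s_g · s_h) = -32.032 / (9.411 × 8.774)
  = -32.032 / 82.5721 ≈ -0.388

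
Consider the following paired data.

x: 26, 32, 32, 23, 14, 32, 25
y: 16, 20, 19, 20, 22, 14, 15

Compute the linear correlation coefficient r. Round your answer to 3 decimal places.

-0.480

n = 7, Σx = 184, Σy = 126, Σx² = 5098, Σy² = 2322, Σxy = 3255
nΣxy − ΣxΣy = 22785 − 23184 = -399
nΣx² − (Σx)² = 35686 − 33856 = 1830; nΣy² − (Σy)² = 16254 − 15876 = 378
r = -399 / √(1830 × 378) = -399 / 831.7091 ≈ -0.480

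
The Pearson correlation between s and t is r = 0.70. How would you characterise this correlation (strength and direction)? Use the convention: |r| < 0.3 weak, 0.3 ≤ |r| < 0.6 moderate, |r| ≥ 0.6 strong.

r = 0.70 > 0 so the relationship is positive.
|r| = 0.70, which falls in the strong range.

strong positive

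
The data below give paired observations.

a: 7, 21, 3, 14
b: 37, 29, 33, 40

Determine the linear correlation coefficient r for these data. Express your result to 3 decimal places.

-0.323

n = 4, Σa = 45, Σb = 139, Σa² = 695, Σb² = 4899, Σab = 1527
nΣab − ΣaΣb = 6108 − 6255 = -147
nΣa² − (Σa)² = 2780 − 2025 = 755; nΣb² − (Σb)² = 19596 − 19321 = 275
r = -147 / √(755 × 275) = -147 / 455.6589 ≈ -0.323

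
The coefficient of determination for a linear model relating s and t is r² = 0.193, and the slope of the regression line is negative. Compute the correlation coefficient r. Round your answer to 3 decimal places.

-0.439

|r| = √0.193 = 0.439
The association is negative, so r = −0.439.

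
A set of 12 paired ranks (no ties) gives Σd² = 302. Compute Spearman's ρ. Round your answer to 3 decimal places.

-0.056

ρ = 1 − 6Σd² / [n(n²−1)] = 1 − 6×302 / (12×143)
  = 1 − 1812/1716 = 1 − 1.0559 ≈ -0.056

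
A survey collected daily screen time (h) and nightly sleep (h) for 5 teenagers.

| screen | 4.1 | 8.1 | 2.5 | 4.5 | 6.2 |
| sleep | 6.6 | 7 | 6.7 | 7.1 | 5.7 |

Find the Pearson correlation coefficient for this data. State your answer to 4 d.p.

-0.0734

n = 5, Σx = 25.4, Σy = 33.1, Σx² = 147.36, Σy² = 220.35, Σxy = 167.8
nΣxy − ΣxΣy = 839 − 840.74 = -1.74
nΣx² − (Σx)² = 736.8 − 645.16 = 91.64; nΣy² − (Σy)² = 1101.75 − 1095.61 = 6.14
r = -1.74 / √(91.64 × 6.14) = -1.74 / 23.7207 ≈ -0.0734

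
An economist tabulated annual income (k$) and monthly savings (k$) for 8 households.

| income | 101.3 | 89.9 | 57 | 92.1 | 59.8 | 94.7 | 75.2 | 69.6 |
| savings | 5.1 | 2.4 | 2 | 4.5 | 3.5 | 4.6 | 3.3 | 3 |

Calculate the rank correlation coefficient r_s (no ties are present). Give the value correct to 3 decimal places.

Rank income: 8, 5, 1, 6, 2, 7, 4, 3
Rank savings: 8, 2, 1, 6, 5, 7, 4, 3
d = rank(income) − rank(savings): 0, 3, 0, 0, -3, 0, 0, 0; Σd² = 18
ρ = 1 − 6Σd² / [n(n²−1)] = 1 − 6×18 / (8×63) = 1 − 108/504 ≈ 0.786

0.786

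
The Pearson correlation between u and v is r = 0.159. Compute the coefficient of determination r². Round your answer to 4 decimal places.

r² = (0.159)² = 0.0253

0.0253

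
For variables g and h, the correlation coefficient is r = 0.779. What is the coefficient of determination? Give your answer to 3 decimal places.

0.607

r² = (0.779)² = 0.607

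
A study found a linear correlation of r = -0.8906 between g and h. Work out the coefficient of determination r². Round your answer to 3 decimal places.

r² = (-0.8906)² = 0.793

0.793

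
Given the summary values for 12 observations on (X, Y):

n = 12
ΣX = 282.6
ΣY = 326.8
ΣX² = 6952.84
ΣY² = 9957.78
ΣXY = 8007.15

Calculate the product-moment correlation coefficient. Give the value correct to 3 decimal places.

0.554

r = (nΣXY − ΣXΣY) / √[(nΣX² − (ΣX)²)(nΣY² − (ΣY)²)]
Numerator: 12×8007.15 − 282.6×326.8 = 3732.12
Denominator: √[(83434.08 − 79862.76)(119493.36 − 106798.24)] = √[3571.32 × 12695.12] = 6733.3748
r = 3732.12 / 6733.3748 ≈ 0.554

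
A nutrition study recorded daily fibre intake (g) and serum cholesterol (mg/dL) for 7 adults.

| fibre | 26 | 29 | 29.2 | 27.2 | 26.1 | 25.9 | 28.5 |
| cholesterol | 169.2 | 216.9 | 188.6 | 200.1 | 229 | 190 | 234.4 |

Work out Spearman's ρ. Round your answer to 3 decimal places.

Rank fibre: 2, 6, 7, 4, 3, 1, 5
Rank cholesterol: 1, 5, 2, 4, 6, 3, 7
d = rank(fibre) − rank(cholesterol): 1, 1, 5, 0, -3, -2, -2; Σd² = 44
ρ = 1 − 6Σd² / [n(n²−1)] = 1 − 6×44 / (7×48) = 1 − 264/336 ≈ 0.214

0.214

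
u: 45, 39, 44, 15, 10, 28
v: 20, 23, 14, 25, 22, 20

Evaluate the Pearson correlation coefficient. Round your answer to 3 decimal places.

-0.608

n = 6, Σu = 181, Σv = 124, Σu² = 6591, Σv² = 2634, Σuv = 3568
nΣuv − ΣuΣv = 21408 − 22444 = -1036
nΣu² − (Σu)² = 39546 − 32761 = 6785; nΣv² − (Σv)² = 15804 − 15376 = 428
r = -1036 / √(6785 × 428) = -1036 / 1704.1068 ≈ -0.608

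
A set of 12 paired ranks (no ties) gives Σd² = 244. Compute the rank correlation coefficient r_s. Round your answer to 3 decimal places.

0.147

ρ = 1 − 6Σd² / [n(n²−1)] = 1 − 6×244 / (12×143)
  = 1 − 1464/1716 = 1 − 0.8531 ≈ 0.147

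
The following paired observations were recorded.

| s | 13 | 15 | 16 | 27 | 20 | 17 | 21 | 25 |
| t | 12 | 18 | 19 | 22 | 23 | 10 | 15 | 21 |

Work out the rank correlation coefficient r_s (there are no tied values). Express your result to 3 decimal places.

Rank s: 1, 2, 3, 8, 5, 4, 6, 7
Rank t: 2, 4, 5, 7, 8, 1, 3, 6
d = rank(s) − rank(t): -1, -2, -2, 1, -3, 3, 3, 1; Σd² = 38
ρ = 1 − 6Σd² / [n(n²−1)] = 1 − 6×38 / (8×63) = 1 − 228/504 ≈ 0.548

0.548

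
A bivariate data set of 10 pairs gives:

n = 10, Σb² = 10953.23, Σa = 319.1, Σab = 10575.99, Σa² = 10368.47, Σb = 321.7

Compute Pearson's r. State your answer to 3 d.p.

0.926

r = (nΣab − ΣaΣb) / √[(nΣa² − (Σa)²)(nΣb² − (Σb)²)]
Numerator: 10×10575.99 − 319.1×321.7 = 3105.43
Denominator: √[(103684.7 − 101824.81)(109532.3 − 103490.89)] = √[1859.89 × 6041.41] = 3352.0677
r = 3105.43 / 3352.0677 ≈ 0.926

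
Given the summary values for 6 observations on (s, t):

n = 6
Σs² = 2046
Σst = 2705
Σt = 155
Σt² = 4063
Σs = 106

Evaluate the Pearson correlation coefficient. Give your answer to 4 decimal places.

-0.3301

r = (nΣst − ΣsΣt) / √[(nΣs² − (Σs)²)(nΣt² − (Σt)²)]
Numerator: 6×2705 − 106×155 = -200
Denominator: √[(12276 − 11236)(24378 − 24025)] = √[1040 × 353] = 605.9043
r = -200 / 605.9043 ≈ -0.3301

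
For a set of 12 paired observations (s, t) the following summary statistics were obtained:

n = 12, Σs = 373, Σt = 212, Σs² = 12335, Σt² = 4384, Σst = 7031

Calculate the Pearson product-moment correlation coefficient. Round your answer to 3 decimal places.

0.642

r = (nΣst − ΣsΣt) / √[(nΣs² − (Σs)²)(nΣt² − (Σt)²)]
Numerator: 12×7031 − 373×212 = 5296
Denominator: √[(148020 − 139129)(52608 − 44944)] = √[8891 × 7664] = 8254.7334
r = 5296 / 8254.7334 ≈ 0.642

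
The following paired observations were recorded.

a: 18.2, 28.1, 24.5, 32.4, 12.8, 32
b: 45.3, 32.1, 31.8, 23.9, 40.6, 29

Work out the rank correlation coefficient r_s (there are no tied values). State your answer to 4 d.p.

Rank a: 2, 4, 3, 6, 1, 5
Rank b: 6, 4, 3, 1, 5, 2
d = rank(a) − rank(b): -4, 0, 0, 5, -4, 3; Σd² = 66
ρ = 1 − 6Σd² / [n(n²−1)] = 1 − 6×66 / (6×35) = 1 − 396/210 ≈ -0.8857

-0.8857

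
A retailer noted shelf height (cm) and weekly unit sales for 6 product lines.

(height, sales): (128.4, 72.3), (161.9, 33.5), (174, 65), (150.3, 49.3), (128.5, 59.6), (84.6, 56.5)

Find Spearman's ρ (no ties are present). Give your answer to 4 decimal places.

Rank height: 2, 5, 6, 4, 3, 1
Rank sales: 6, 1, 5, 2, 4, 3
d = rank(height) − rank(sales): -4, 4, 1, 2, -1, -2; Σd² = 42
ρ = 1 − 6Σd² / [n(n²−1)] = 1 − 6×42 / (6×35) = 1 − 252/210 ≈ -0.2000

-0.2000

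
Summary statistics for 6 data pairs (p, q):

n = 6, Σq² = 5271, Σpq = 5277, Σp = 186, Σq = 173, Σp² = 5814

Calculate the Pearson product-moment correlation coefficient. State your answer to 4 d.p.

-0.7381

r = (nΣpq − ΣpΣq) / √[(nΣp² − (Σp)²)(nΣq² − (Σq)²)]
Numerator: 6×5277 − 186×173 = -516
Denominator: √[(34884 − 34596)(31626 − 29929)] = √[288 × 1697] = 699.0966
r = -516 / 699.0966 ≈ -0.7381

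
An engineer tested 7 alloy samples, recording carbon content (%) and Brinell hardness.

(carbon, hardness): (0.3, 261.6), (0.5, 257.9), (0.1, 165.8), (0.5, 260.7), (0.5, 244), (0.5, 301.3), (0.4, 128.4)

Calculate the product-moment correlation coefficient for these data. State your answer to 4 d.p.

n = 7, Σx = 2.8, Σy = 1619.7, Σx² = 1.26, Σy² = 397205.35, Σxy = 678.37
nΣxy − ΣxΣy = 4748.59 − 4535.16 = 213.43
nΣx² − (Σx)² = 8.82 − 7.84 = 0.98; nΣy² − (Σy)² = 2780437.45 − 2623428.09 = 157009.36
r = 213.43 / √(0.98 × 157009.36) = 213.43 / 392.2616 ≈ 0.5441

0.5441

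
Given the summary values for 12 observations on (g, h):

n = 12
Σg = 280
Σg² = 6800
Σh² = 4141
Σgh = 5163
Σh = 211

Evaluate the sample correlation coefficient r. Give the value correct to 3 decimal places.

r = (nΣgh − ΣgΣh) / √[(nΣg² − (Σg)²)(nΣh² − (Σh)²)]
Numerator: 12×5163 − 280×211 = 2876
Denominator: √[(81600 − 78400)(49692 − 44521)] = √[3200 × 5171] = 4067.8250
r = 2876 / 4067.8250 ≈ 0.707

0.707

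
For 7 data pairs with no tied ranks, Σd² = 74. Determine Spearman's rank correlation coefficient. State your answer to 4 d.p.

-0.3214

ρ = 1 − 6Σd² / [n(n²−1)] = 1 − 6×74 / (7×48)
  = 1 − 444/336 = 1 − 1.32143 ≈ -0.3214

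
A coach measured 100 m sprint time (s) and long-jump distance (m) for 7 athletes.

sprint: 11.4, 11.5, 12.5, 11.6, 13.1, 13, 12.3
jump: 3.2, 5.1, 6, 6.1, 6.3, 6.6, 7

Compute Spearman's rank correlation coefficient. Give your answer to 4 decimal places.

0.6786

Rank sprint: 1, 2, 5, 3, 7, 6, 4
Rank jump: 1, 2, 3, 4, 5, 6, 7
d = rank(sprint) − rank(jump): 0, 0, 2, -1, 2, 0, -3; Σd² = 18
ρ = 1 − 6Σd² / [n(n²−1)] = 1 − 6×18 / (7×48) = 1 − 108/336 ≈ 0.6786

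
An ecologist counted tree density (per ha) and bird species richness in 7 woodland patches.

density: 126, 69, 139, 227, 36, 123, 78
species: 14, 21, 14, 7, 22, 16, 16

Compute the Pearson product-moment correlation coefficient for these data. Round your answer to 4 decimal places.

-0.9618

n = 7, Σx = 798, Σy = 110, Σx² = 113996, Σy² = 1878, Σxy = 10756
nΣxy − ΣxΣy = 75292 − 87780 = -12488
nΣx² − (Σx)² = 797972 − 636804 = 161168; nΣy² − (Σy)² = 13146 − 12100 = 1046
r = -12488 / √(161168 × 1046) = -12488 / 12983.9026 ≈ -0.9618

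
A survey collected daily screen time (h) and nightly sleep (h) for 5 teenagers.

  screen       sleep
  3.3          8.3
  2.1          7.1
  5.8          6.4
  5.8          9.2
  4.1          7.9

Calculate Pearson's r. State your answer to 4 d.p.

n = 5, Σx = 21.1, Σy = 38.9, Σx² = 99.39, Σy² = 307.31, Σxy = 165.17
nΣxy − ΣxΣy = 825.85 − 820.79 = 5.06
nΣx² − (Σx)² = 496.95 − 445.21 = 51.74; nΣy² − (Σy)² = 1536.55 − 1513.21 = 23.34
r = 5.06 / √(51.74 × 23.34) = 5.06 / 34.7507 ≈ 0.1456

0.1456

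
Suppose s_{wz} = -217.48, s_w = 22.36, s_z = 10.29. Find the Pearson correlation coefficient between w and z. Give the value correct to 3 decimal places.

-0.945

r = Cov(w,z) / (s_w · s_z) = -217.48 / (22.36 × 10.29)
  = -217.48 / 230.0844 ≈ -0.945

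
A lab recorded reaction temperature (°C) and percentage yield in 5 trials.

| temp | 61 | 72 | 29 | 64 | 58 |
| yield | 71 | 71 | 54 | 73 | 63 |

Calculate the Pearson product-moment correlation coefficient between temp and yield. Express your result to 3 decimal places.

n = 5, Σx = 284, Σy = 332, Σx² = 17206, Σy² = 22296, Σxy = 19335
nΣxy − ΣxΣy = 96675 − 94288 = 2387
nΣx² − (Σx)² = 86030 − 80656 = 5374; nΣy² − (Σy)² = 111480 − 110224 = 1256
r = 2387 / √(5374 × 1256) = 2387 / 2598.0269 ≈ 0.919

0.919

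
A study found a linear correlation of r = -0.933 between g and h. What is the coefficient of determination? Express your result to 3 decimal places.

r² = (-0.933)² = 0.870

0.870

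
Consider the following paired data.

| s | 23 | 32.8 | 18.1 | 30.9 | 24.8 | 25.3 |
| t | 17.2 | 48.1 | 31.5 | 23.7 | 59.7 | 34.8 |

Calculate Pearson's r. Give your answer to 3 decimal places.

0.205

n = 6, Σs = 154.9, Σt = 215, Σs² = 4142.39, Σt² = 8938.52, Σst = 5636.76
nΣst − ΣsΣt = 33820.56 − 33303.5 = 517.06
nΣs² − (Σs)² = 24854.34 − 23994.01 = 860.33; nΣt² − (Σt)² = 53631.12 − 46225 = 7406.12
r = 517.06 / √(860.33 × 7406.12) = 517.06 / 2524.2241 ≈ 0.205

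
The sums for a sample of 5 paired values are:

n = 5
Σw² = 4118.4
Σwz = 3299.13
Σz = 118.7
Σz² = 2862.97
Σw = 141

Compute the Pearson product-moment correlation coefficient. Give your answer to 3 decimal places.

r = (nΣwz − ΣwΣz) / √[(nΣw² − (Σw)²)(nΣz² − (Σz)²)]
Numerator: 5×3299.13 − 141×118.7 = -241.05
Denominator: √[(20592 − 19881)(14314.85 − 14089.69)] = √[711 × 225.16] = 400.1109
r = -241.05 / 400.1109 ≈ -0.602

-0.602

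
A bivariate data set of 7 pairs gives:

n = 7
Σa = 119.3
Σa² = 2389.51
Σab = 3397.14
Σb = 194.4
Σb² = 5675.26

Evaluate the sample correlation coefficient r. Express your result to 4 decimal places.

r = (nΣab − ΣaΣb) / √[(nΣa² − (Σa)²)(nΣb² − (Σb)²)]
Numerator: 7×3397.14 − 119.3×194.4 = 588.06
Denominator: √[(16726.57 − 14232.49)(39726.82 − 37791.36)] = √[2494.08 × 1935.46] = 2197.0872
r = 588.06 / 2197.0872 ≈ 0.2677

0.2677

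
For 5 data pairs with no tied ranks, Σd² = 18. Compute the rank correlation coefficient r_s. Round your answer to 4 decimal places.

0.1000

ρ = 1 − 6Σd² / [n(n²−1)] = 1 − 6×18 / (5×24)
  = 1 − 108/120 = 1 − 0.90000 ≈ 0.1000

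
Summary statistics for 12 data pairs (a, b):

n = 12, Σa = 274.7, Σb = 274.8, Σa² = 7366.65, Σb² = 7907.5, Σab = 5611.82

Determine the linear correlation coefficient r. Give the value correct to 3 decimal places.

-0.514

r = (nΣab − ΣaΣb) / √[(nΣa² − (Σa)²)(nΣb² − (Σb)²)]
Numerator: 12×5611.82 − 274.7×274.8 = -8145.72
Denominator: √[(88399.8 − 75460.09)(94890 − 75515.04)] = √[12939.71 × 19374.96] = 15833.7097
r = -8145.72 / 15833.7097 ≈ -0.514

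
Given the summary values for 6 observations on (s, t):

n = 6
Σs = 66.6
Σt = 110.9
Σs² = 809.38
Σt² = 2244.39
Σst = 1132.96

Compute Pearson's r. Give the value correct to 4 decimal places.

-0.8392

r = (nΣst − ΣsΣt) / √[(nΣs² − (Σs)²)(nΣt² − (Σt)²)]
Numerator: 6×1132.96 − 66.6×110.9 = -588.18
Denominator: √[(4856.28 − 4435.56)(13466.34 − 12298.81)] = √[420.72 × 1167.53] = 700.8589
r = -588.18 / 700.8589 ≈ -0.8392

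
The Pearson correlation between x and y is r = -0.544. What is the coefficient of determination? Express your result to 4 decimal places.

r² = (-0.544)² = 0.2959

0.2959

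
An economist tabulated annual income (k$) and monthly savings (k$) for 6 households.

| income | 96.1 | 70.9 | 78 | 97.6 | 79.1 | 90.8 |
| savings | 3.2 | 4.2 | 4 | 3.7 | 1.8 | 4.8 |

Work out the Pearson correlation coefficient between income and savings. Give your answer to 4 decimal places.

n = 6, Σx = 512.5, Σy = 21.7, Σx² = 44373.23, Σy² = 83.85, Σxy = 1856.64
nΣxy − ΣxΣy = 11139.84 − 11121.25 = 18.59
nΣx² − (Σx)² = 266239.38 − 262656.25 = 3583.13; nΣy² − (Σy)² = 503.1 − 470.89 = 32.21
r = 18.59 / √(3583.13 × 32.21) = 18.59 / 339.7243 ≈ 0.0547

0.0547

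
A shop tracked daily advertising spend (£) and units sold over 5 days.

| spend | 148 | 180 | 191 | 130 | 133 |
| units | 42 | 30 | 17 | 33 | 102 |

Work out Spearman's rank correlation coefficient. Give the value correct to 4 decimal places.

-0.7000

Rank spend: 3, 4, 5, 1, 2
Rank units: 4, 2, 1, 3, 5
d = rank(spend) − rank(units): -1, 2, 4, -2, -3; Σd² = 34
ρ = 1 − 6Σd² / [n(n²−1)] = 1 − 6×34 / (5×24) = 1 − 204/120 ≈ -0.7000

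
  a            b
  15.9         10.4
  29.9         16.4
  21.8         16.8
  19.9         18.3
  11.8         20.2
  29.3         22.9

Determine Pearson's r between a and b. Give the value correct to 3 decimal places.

n = 6, Σa = 128.6, Σb = 105, Σa² = 3015.8, Σb² = 1926.7, Σab = 2295.46
nΣab − ΣaΣb = 13772.76 − 13503 = 269.76
nΣa² − (Σa)² = 18094.8 − 16537.96 = 1556.84; nΣb² − (Σb)² = 11560.2 − 11025 = 535.2
r = 269.76 / √(1556.84 × 535.2) = 269.76 / 912.8093 ≈ 0.296

0.296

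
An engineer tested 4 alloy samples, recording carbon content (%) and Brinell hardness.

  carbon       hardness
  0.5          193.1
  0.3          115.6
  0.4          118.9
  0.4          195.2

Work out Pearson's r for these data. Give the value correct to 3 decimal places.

n = 4, Σx = 1.6, Σy = 622.8, Σx² = 0.66, Σy² = 102891.22, Σxy = 256.87
nΣxy − ΣxΣy = 1027.48 − 996.48 = 31
nΣx² − (Σx)² = 2.64 − 2.56 = 0.08; nΣy² − (Σy)² = 411564.88 − 387879.84 = 23685.04
r = 31 / √(0.08 × 23685.04) = 31 / 43.5293 ≈ 0.712

0.712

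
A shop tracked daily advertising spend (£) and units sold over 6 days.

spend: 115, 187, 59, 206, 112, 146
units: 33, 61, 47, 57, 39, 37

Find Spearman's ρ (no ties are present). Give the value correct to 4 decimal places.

0.4286

Rank spend: 3, 5, 1, 6, 2, 4
Rank units: 1, 6, 4, 5, 3, 2
d = rank(spend) − rank(units): 2, -1, -3, 1, -1, 2; Σd² = 20
ρ = 1 − 6Σd² / [n(n²−1)] = 1 − 6×20 / (6×35) = 1 − 120/210 ≈ 0.4286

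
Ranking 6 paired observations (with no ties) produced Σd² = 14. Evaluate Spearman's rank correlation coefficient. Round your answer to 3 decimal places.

ρ = 1 − 6Σd² / [n(n²−1)] = 1 − 6×14 / (6×35)
  = 1 − 84/210 = 1 − 0.4000 ≈ 0.600

0.600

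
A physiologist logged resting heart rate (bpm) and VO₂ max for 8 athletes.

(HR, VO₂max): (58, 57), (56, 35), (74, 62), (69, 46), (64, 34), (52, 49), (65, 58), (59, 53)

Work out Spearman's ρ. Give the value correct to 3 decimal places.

0.381

Rank HR: 3, 2, 8, 7, 5, 1, 6, 4
Rank VO₂max: 6, 2, 8, 3, 1, 4, 7, 5
d = rank(HR) − rank(VO₂max): -3, 0, 0, 4, 4, -3, -1, -1; Σd² = 52
ρ = 1 − 6Σd² / [n(n²−1)] = 1 − 6×52 / (8×63) = 1 − 312/504 ≈ 0.381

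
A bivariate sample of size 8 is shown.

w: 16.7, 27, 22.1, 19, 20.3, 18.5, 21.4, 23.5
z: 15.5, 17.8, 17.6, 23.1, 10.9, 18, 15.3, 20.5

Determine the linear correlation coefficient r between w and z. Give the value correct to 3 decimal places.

0.114

n = 8, Σw = 168.5, Σz = 138.7, Σw² = 3621.85, Σz² = 2497.61, Σwz = 2930.75
nΣwz − ΣwΣz = 23446 − 23370.95 = 75.05
nΣw² − (Σw)² = 28974.8 − 28392.25 = 582.55; nΣz² − (Σz)² = 19980.88 − 19237.69 = 743.19
r = 75.05 / √(582.55 × 743.19) = 75.05 / 657.9858 ≈ 0.114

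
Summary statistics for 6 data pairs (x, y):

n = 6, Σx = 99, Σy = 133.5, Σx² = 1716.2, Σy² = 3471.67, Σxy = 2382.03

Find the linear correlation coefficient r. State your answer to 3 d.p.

r = (nΣxy − ΣxΣy) / √[(nΣx² − (Σx)²)(nΣy² − (Σy)²)]
Numerator: 6×2382.03 − 99×133.5 = 1075.68
Denominator: √[(10297.2 − 9801)(20830.02 − 17822.25)] = √[496.2 × 3007.77] = 1221.6609
r = 1075.68 / 1221.6609 ≈ 0.881

0.881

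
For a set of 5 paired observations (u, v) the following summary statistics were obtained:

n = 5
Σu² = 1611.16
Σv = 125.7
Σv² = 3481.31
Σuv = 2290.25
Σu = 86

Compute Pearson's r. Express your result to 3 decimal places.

0.623

r = (nΣuv − ΣuΣv) / √[(nΣu² − (Σu)²)(nΣv² − (Σv)²)]
Numerator: 5×2290.25 − 86×125.7 = 641.05
Denominator: √[(8055.8 − 7396)(17406.55 − 15800.49)] = √[659.8 × 1606.06] = 1029.4068
r = 641.05 / 1029.4068 ≈ 0.623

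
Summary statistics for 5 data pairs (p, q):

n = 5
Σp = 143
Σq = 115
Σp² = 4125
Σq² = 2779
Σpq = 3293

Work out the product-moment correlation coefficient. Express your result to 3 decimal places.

0.058

r = (nΣpq − ΣpΣq) / √[(nΣp² − (Σp)²)(nΣq² − (Σq)²)]
Numerator: 5×3293 − 143×115 = 20
Denominator: √[(20625 − 20449)(13895 − 13225)] = √[176 × 670] = 343.3948
r = 20 / 343.3948 ≈ 0.058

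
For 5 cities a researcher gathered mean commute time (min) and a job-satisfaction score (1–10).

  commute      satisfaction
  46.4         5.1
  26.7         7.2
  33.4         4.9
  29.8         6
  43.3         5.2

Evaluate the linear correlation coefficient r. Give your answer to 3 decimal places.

-0.729

n = 5, Σx = 179.6, Σy = 28.4, Σx² = 6744.34, Σy² = 164.9, Σxy = 996.5
nΣxy − ΣxΣy = 4982.5 − 5100.64 = -118.14
nΣx² − (Σx)² = 33721.7 − 32256.16 = 1465.54; nΣy² − (Σy)² = 824.5 − 806.56 = 17.94
r = -118.14 / √(1465.54 × 17.94) = -118.14 / 162.1474 ≈ -0.729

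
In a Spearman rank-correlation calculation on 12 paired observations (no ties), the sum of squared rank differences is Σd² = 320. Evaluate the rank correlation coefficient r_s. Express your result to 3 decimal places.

-0.119

ρ = 1 − 6Σd² / [n(n²−1)] = 1 − 6×320 / (12×143)
  = 1 − 1920/1716 = 1 − 1.1189 ≈ -0.119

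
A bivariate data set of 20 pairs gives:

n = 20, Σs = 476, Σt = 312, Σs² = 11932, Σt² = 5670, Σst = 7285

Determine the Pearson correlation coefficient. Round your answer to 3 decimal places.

-0.202

r = (nΣst − ΣsΣt) / √[(nΣs² − (Σs)²)(nΣt² − (Σt)²)]
Numerator: 20×7285 − 476×312 = -2812
Denominator: √[(238640 − 226576)(113400 − 97344)] = √[12064 × 16056] = 13917.5998
r = -2812 / 13917.5998 ≈ -0.202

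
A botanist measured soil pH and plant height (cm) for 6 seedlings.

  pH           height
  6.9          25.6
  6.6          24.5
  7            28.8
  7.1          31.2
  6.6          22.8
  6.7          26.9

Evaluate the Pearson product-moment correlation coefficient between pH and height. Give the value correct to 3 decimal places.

0.885

n = 6, Σx = 40.9, Σy = 159.8, Σx² = 279.03, Σy² = 4301.94, Σxy = 1092.17
nΣxy − ΣxΣy = 6553.02 − 6535.82 = 17.2
nΣx² − (Σx)² = 1674.18 − 1672.81 = 1.37; nΣy² − (Σy)² = 25811.64 − 25536.04 = 275.6
r = 17.2 / √(1.37 × 275.6) = 17.2 / 19.4312 ≈ 0.885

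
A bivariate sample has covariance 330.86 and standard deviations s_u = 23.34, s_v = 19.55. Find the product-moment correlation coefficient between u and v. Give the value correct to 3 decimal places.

0.725

r = Cov(u,v) / (s_u · s_v) = 330.86 / (23.34 × 19.55)
  = 330.86 / 456.2970 ≈ 0.725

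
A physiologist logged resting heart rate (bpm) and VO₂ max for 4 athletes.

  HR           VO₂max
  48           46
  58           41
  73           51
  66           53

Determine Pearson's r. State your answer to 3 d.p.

0.624

n = 4, Σx = 245, Σy = 191, Σx² = 15353, Σy² = 9207, Σxy = 11807
nΣxy − ΣxΣy = 47228 − 46795 = 433
nΣx² − (Σx)² = 61412 − 60025 = 1387; nΣy² − (Σy)² = 36828 − 36481 = 347
r = 433 / √(1387 × 347) = 433 / 693.7500 ≈ 0.624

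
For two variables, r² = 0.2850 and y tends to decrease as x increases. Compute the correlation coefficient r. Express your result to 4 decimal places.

-0.5339

|r| = √0.2850 = 0.5339
The association is negative, so r = −0.5339.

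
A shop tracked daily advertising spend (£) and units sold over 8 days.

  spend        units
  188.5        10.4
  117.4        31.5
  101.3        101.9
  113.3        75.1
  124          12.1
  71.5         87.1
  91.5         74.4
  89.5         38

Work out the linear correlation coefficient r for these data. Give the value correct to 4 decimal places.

-0.6725

n = 8, Σx = 897, Σy = 430.5, Σx² = 109284.34, Σy² = 31836.21, Σxy = 42426.45
nΣxy − ΣxΣy = 339411.6 − 386158.5 = -46746.9
nΣx² − (Σx)² = 874274.72 − 804609 = 69665.72; nΣy² − (Σy)² = 254689.68 − 185330.25 = 69359.43
r = -46746.9 / √(69665.72 × 69359.43) = -46746.9 / 69512.4063 ≈ -0.6725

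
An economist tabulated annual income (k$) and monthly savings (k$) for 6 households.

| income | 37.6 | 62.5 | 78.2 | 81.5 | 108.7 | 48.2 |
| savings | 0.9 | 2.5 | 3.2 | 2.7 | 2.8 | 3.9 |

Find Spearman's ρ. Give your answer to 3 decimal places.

Rank income: 1, 3, 4, 5, 6, 2
Rank savings: 1, 2, 5, 3, 4, 6
d = rank(income) − rank(savings): 0, 1, -1, 2, 2, -4; Σd² = 26
ρ = 1 − 6Σd² / [n(n²−1)] = 1 − 6×26 / (6×35) = 1 − 156/210 ≈ 0.257

0.257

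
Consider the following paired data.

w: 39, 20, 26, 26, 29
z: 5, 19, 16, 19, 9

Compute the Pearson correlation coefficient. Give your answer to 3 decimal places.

-0.899

n = 5, Σw = 140, Σz = 68, Σw² = 4114, Σz² = 1084, Σwz = 1746
nΣwz − ΣwΣz = 8730 − 9520 = -790
nΣw² − (Σw)² = 20570 − 19600 = 970; nΣz² − (Σz)² = 5420 − 4624 = 796
r = -790 / √(970 × 796) = -790 / 878.7036 ≈ -0.899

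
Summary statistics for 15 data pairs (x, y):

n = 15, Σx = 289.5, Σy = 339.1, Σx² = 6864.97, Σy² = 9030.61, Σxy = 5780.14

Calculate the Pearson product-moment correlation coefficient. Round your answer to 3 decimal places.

r = (nΣxy − ΣxΣy) / √[(nΣx² − (Σx)²)(nΣy² − (Σy)²)]
Numerator: 15×5780.14 − 289.5×339.1 = -11467.35
Denominator: √[(102974.55 − 83810.25)(135459.15 − 114988.81)] = √[19164.3 × 20470.34] = 19806.5579
r = -11467.35 / 19806.5579 ≈ -0.579

-0.579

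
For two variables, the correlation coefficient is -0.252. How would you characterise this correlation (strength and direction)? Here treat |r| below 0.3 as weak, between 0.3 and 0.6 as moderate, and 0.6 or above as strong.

weak negative

r = -0.252 < 0 so the relationship is negative.
|r| = 0.252, which falls in the weak range.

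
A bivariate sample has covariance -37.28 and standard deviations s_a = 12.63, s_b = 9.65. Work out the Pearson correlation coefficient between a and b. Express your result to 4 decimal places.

-0.3059

r = Cov(a,b) / (s_a · s_b) = -37.28 / (12.63 × 9.65)
  = -37.28 / 121.8795 ≈ -0.3059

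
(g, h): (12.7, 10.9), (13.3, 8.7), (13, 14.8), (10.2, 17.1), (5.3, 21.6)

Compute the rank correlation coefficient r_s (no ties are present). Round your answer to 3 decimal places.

Rank g: 3, 5, 4, 2, 1
Rank h: 2, 1, 3, 4, 5
d = rank(g) − rank(h): 1, 4, 1, -2, -4; Σd² = 38
ρ = 1 − 6Σd² / [n(n²−1)] = 1 − 6×38 / (5×24) = 1 − 228/120 ≈ -0.900

-0.900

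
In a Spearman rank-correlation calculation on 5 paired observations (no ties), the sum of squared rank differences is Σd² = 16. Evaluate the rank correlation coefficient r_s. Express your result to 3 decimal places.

ρ = 1 − 6Σd² / [n(n²−1)] = 1 − 6×16 / (5×24)
  = 1 − 96/120 = 1 − 0.8000 ≈ 0.200

0.200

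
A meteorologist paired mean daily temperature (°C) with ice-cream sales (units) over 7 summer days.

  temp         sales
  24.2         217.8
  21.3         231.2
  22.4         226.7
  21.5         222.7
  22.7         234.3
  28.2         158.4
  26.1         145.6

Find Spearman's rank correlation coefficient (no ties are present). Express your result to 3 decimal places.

-0.714

Rank temp: 5, 1, 3, 2, 4, 7, 6
Rank sales: 3, 6, 5, 4, 7, 2, 1
d = rank(temp) − rank(sales): 2, -5, -2, -2, -3, 5, 5; Σd² = 96
ρ = 1 − 6Σd² / [n(n²−1)] = 1 − 6×96 / (7×48) = 1 − 576/336 ≈ -0.714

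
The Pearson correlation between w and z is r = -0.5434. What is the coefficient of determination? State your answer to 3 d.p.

r² = (-0.5434)² = 0.295

0.295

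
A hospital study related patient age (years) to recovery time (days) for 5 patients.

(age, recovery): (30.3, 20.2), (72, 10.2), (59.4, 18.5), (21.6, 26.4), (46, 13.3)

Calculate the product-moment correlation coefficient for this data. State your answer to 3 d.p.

-0.841

n = 5, Σx = 229.3, Σy = 88.6, Σx² = 12213.01, Σy² = 1728.18, Σxy = 3627.4
nΣxy − ΣxΣy = 18137 − 20315.98 = -2178.98
nΣx² − (Σx)² = 61065.05 − 52578.49 = 8486.56; nΣy² − (Σy)² = 8640.9 − 7849.96 = 790.94
r = -2178.98 / √(8486.56 × 790.94) = -2178.98 / 2590.8222 ≈ -0.841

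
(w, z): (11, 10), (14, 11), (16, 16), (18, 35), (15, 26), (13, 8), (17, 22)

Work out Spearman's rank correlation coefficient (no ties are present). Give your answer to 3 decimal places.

Rank w: 1, 3, 5, 7, 4, 2, 6
Rank z: 2, 3, 4, 7, 6, 1, 5
d = rank(w) − rank(z): -1, 0, 1, 0, -2, 1, 1; Σd² = 8
ρ = 1 − 6Σd² / [n(n²−1)] = 1 − 6×8 / (7×48) = 1 − 48/336 ≈ 0.857

0.857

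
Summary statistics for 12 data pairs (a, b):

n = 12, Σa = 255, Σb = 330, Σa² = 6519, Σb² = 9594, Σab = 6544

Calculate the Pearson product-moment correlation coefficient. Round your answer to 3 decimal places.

-0.620

r = (nΣab − ΣaΣb) / √[(nΣa² − (Σa)²)(nΣb² − (Σb)²)]
Numerator: 12×6544 − 255×330 = -5622
Denominator: √[(78228 − 65025)(115128 − 108900)] = √[13203 × 6228] = 9067.9813
r = -5622 / 9067.9813 ≈ -0.620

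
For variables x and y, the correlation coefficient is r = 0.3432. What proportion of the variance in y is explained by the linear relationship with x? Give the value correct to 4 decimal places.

0.1178

r² = (0.3432)² = 0.1178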